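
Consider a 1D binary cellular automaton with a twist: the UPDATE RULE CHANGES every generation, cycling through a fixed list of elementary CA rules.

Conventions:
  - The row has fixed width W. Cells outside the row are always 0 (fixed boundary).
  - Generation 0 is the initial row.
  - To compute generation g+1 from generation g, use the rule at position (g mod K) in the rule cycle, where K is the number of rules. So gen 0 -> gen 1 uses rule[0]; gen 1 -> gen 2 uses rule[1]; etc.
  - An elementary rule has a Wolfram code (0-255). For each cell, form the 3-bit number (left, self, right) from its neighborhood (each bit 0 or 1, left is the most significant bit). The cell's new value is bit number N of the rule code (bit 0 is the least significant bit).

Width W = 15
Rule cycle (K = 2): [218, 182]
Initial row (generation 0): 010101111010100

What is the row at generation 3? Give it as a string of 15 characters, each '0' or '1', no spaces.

Gen 0: 010101111010100
Gen 1 (rule 218): 100001111000010
Gen 2 (rule 182): 110010110100111
Gen 3 (rule 218): 111100110011111

Answer: 111100110011111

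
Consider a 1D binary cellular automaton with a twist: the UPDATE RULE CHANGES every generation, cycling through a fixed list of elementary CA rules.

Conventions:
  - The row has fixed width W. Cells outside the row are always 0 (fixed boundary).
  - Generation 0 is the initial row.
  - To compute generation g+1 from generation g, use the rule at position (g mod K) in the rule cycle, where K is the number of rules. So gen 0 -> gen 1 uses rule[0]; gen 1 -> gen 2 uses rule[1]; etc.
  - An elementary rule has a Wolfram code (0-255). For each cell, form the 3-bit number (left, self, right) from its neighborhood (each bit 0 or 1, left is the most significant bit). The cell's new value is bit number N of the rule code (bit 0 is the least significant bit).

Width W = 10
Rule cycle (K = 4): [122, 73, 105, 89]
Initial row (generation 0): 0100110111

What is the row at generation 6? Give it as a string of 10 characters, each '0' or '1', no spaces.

Answer: 1000100110

Derivation:
Gen 0: 0100110111
Gen 1 (rule 122): 1011111101
Gen 2 (rule 73): 0010000100
Gen 3 (rule 105): 1000110001
Gen 4 (rule 89): 0110111100
Gen 5 (rule 122): 1111100110
Gen 6 (rule 73): 1000100110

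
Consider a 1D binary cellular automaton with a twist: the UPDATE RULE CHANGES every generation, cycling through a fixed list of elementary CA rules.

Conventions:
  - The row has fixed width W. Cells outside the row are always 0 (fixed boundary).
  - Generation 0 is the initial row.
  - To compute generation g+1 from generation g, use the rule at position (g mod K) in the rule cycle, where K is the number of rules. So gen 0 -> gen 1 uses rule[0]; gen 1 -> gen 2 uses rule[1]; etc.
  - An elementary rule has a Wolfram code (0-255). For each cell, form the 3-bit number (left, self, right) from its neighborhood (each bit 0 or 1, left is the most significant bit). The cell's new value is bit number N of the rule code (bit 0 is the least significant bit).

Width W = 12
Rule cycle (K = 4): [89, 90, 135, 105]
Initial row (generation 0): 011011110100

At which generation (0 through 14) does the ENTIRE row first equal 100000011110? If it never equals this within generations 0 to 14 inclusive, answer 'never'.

Gen 0: 011011110100
Gen 1 (rule 89): 011010010011
Gen 2 (rule 90): 111001101111
Gen 3 (rule 135): 010010000110
Gen 4 (rule 105): 000000110110
Gen 5 (rule 89): 111110110111
Gen 6 (rule 90): 100010110101
Gen 7 (rule 135): 101110000101
Gen 8 (rule 105): 011010110010
Gen 9 (rule 89): 011000111001
Gen 10 (rule 90): 111101101110
Gen 11 (rule 135): 011000000100
Gen 12 (rule 105): 011011110001
Gen 13 (rule 89): 011010011100
Gen 14 (rule 90): 111001110110

Answer: never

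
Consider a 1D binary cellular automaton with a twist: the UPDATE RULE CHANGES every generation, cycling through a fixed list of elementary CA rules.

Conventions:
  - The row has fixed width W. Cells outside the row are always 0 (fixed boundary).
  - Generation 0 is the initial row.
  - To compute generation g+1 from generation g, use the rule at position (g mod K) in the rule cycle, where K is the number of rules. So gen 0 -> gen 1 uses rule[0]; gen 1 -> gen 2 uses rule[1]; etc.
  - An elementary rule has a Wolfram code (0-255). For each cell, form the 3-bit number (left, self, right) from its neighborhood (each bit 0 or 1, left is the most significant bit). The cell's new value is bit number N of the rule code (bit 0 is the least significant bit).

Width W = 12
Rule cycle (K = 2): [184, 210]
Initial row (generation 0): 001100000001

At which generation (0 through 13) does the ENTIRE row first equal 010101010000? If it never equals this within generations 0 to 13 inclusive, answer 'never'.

Answer: 4

Derivation:
Gen 0: 001100000001
Gen 1 (rule 184): 001010000000
Gen 2 (rule 210): 010001000000
Gen 3 (rule 184): 001000100000
Gen 4 (rule 210): 010101010000
Gen 5 (rule 184): 001010101000
Gen 6 (rule 210): 010000000100
Gen 7 (rule 184): 001000000010
Gen 8 (rule 210): 010100000101
Gen 9 (rule 184): 001010000010
Gen 10 (rule 210): 010001000101
Gen 11 (rule 184): 001000100010
Gen 12 (rule 210): 010101010101
Gen 13 (rule 184): 001010101010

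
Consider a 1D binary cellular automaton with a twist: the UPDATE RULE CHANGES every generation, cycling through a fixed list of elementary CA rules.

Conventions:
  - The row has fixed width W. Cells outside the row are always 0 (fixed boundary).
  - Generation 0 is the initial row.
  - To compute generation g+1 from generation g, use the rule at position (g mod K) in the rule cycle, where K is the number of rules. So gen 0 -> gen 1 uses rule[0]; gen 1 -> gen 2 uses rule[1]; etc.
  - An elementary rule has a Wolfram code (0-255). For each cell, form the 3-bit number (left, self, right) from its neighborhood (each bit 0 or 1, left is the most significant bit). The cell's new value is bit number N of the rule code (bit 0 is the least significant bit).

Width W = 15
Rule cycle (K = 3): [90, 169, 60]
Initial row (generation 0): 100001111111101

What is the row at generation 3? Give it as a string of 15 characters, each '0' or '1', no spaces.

Answer: 000011010001001

Derivation:
Gen 0: 100001111111101
Gen 1 (rule 90): 010011000000100
Gen 2 (rule 169): 000010011110001
Gen 3 (rule 60): 000011010001001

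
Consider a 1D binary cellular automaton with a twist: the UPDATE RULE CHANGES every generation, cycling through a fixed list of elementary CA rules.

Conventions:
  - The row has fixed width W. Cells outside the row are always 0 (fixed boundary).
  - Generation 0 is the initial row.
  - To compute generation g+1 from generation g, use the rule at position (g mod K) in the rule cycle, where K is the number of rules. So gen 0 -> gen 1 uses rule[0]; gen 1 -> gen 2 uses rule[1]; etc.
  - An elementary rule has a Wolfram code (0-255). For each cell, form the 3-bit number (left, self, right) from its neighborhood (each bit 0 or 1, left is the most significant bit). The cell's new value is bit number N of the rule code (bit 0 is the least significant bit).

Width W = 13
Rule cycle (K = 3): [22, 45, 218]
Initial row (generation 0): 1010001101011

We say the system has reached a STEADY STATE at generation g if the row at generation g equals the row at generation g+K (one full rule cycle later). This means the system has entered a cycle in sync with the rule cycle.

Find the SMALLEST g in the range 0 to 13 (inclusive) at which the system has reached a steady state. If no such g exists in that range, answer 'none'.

Gen 0: 1010001101011
Gen 1 (rule 22): 1011010001000
Gen 2 (rule 45): 1110110101011
Gen 3 (rule 218): 1110110000011
Gen 4 (rule 22): 0000001000100
Gen 5 (rule 45): 1111101010101
Gen 6 (rule 218): 1111100000000
Gen 7 (rule 22): 0000010000000
Gen 8 (rule 45): 1111010111111
Gen 9 (rule 218): 1111000111111
Gen 10 (rule 22): 0000101000000
Gen 11 (rule 45): 1110111011111
Gen 12 (rule 218): 1110111011111
Gen 13 (rule 22): 0000000000000
Gen 14 (rule 45): 1111111111111
Gen 15 (rule 218): 1111111111111
Gen 16 (rule 22): 0000000000000

Answer: 13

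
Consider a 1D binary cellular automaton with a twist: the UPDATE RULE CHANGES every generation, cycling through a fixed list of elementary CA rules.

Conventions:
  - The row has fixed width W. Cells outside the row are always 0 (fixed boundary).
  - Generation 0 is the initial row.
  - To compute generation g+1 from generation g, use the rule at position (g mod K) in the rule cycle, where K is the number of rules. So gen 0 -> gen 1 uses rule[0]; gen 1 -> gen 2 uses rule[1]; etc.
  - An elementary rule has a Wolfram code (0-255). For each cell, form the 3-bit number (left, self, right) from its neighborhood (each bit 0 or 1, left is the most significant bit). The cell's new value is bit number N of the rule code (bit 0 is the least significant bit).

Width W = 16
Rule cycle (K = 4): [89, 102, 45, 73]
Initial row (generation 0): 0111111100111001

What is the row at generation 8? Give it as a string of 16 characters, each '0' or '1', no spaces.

Gen 0: 0111111100111001
Gen 1 (rule 89): 0100000110101100
Gen 2 (rule 102): 1100001011110100
Gen 3 (rule 45): 1001101110001101
Gen 4 (rule 73): 0001101010101100
Gen 5 (rule 89): 1101100000001111
Gen 6 (rule 102): 0110100000010001
Gen 7 (rule 45): 0101101111010101
Gen 8 (rule 73): 0001101001000000

Answer: 0001101001000000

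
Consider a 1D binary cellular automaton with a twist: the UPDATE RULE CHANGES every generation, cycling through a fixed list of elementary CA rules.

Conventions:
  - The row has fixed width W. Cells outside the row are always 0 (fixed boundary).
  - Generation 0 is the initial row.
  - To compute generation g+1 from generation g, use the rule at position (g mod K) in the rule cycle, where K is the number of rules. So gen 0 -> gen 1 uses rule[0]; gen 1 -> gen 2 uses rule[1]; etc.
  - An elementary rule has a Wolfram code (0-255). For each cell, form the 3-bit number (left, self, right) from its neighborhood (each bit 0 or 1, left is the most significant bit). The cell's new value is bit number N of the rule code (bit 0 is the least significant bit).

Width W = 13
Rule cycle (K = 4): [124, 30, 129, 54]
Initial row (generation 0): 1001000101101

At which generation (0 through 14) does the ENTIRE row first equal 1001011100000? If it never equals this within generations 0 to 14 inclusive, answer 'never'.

Gen 0: 1001000101101
Gen 1 (rule 124): 1101100111111
Gen 2 (rule 30): 1001011100000
Gen 3 (rule 129): 0000001001111
Gen 4 (rule 54): 0000011110000
Gen 5 (rule 124): 0000010011000
Gen 6 (rule 30): 0000111110100
Gen 7 (rule 129): 1110011100001
Gen 8 (rule 54): 0001100010011
Gen 9 (rule 124): 0001110011011
Gen 10 (rule 30): 0011001110010
Gen 11 (rule 129): 1000000100000
Gen 12 (rule 54): 1100001110000
Gen 13 (rule 124): 1110001011000
Gen 14 (rule 30): 1001011010100

Answer: 2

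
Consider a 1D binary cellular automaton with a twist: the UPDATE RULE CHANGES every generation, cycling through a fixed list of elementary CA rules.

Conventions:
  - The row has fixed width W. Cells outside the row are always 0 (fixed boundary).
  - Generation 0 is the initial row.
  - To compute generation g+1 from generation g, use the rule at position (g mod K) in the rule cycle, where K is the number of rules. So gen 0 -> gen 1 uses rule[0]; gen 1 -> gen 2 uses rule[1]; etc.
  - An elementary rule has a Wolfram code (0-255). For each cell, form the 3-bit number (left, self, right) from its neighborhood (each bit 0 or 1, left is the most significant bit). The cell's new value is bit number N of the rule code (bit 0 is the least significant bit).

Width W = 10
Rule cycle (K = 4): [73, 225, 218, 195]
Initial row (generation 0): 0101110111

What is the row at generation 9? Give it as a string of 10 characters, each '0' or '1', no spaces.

Gen 0: 0101110111
Gen 1 (rule 73): 0001010101
Gen 2 (rule 225): 1100101010
Gen 3 (rule 218): 1111000001
Gen 4 (rule 195): 0111011110
Gen 5 (rule 73): 0101010010
Gen 6 (rule 225): 0010100000
Gen 7 (rule 218): 0100010000
Gen 8 (rule 195): 1001100111
Gen 9 (rule 73): 0001100101

Answer: 0001100101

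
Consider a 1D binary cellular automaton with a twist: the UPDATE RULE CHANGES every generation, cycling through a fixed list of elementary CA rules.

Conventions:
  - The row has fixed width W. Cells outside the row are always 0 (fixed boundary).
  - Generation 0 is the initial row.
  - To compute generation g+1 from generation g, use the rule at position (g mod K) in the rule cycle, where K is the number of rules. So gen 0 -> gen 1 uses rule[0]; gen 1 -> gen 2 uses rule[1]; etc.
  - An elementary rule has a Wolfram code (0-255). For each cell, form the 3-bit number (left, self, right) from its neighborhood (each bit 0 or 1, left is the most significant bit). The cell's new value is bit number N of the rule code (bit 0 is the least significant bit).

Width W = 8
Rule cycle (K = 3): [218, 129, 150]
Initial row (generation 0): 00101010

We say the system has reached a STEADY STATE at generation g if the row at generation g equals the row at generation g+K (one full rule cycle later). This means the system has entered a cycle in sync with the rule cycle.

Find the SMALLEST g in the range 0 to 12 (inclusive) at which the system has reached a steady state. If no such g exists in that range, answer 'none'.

Answer: 0

Derivation:
Gen 0: 00101010
Gen 1 (rule 218): 01000001
Gen 2 (rule 129): 00011100
Gen 3 (rule 150): 00101010
Gen 4 (rule 218): 01000001
Gen 5 (rule 129): 00011100
Gen 6 (rule 150): 00101010
Gen 7 (rule 218): 01000001
Gen 8 (rule 129): 00011100
Gen 9 (rule 150): 00101010
Gen 10 (rule 218): 01000001
Gen 11 (rule 129): 00011100
Gen 12 (rule 150): 00101010
Gen 13 (rule 218): 01000001
Gen 14 (rule 129): 00011100
Gen 15 (rule 150): 00101010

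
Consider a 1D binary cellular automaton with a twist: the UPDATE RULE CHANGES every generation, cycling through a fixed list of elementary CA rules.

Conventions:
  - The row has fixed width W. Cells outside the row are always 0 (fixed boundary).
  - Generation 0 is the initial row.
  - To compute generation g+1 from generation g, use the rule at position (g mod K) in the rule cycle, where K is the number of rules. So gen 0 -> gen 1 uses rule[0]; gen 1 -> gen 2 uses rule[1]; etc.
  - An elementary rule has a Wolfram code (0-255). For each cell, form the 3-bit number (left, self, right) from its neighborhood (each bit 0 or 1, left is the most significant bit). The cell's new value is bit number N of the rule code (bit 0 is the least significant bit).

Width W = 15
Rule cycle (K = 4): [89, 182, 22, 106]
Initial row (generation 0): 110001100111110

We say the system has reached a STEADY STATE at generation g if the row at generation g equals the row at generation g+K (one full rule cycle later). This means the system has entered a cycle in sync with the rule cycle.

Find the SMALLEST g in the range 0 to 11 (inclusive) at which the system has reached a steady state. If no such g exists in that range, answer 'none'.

Answer: 11

Derivation:
Gen 0: 110001100111110
Gen 1 (rule 89): 111101110100011
Gen 2 (rule 182): 011010101110100
Gen 3 (rule 22): 100010100000110
Gen 4 (rule 106): 000101000001110
Gen 5 (rule 89): 110000111101011
Gen 6 (rule 182): 001001011011100
Gen 7 (rule 22): 011111000000010
Gen 8 (rule 106): 110001000000100
Gen 9 (rule 89): 111100111110011
Gen 10 (rule 182): 011011011101100
Gen 11 (rule 22): 100000000000010
Gen 12 (rule 106): 000000000000100
Gen 13 (rule 89): 111111111110011
Gen 14 (rule 182): 011111111101100
Gen 15 (rule 22): 100000000000010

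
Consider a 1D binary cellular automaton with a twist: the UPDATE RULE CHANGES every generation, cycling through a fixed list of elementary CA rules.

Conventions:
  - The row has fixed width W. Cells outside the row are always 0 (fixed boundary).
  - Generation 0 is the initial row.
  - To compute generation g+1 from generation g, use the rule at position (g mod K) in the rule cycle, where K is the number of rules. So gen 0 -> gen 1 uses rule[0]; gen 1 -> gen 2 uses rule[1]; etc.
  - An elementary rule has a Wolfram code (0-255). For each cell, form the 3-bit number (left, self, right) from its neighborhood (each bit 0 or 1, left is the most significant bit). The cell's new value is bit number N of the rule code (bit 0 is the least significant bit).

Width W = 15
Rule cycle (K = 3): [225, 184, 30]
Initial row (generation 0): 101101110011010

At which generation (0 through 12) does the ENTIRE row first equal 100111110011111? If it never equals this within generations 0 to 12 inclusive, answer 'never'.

Gen 0: 101101110011010
Gen 1 (rule 225): 010110110001100
Gen 2 (rule 184): 001101101001010
Gen 3 (rule 30): 011001001111011
Gen 4 (rule 225): 001000000111101
Gen 5 (rule 184): 000100000111010
Gen 6 (rule 30): 001110001100011
Gen 7 (rule 225): 100110100101001
Gen 8 (rule 184): 010101010010100
Gen 9 (rule 30): 110101011110110
Gen 10 (rule 225): 011010101111010
Gen 11 (rule 184): 010101011110101
Gen 12 (rule 30): 110101010000101

Answer: never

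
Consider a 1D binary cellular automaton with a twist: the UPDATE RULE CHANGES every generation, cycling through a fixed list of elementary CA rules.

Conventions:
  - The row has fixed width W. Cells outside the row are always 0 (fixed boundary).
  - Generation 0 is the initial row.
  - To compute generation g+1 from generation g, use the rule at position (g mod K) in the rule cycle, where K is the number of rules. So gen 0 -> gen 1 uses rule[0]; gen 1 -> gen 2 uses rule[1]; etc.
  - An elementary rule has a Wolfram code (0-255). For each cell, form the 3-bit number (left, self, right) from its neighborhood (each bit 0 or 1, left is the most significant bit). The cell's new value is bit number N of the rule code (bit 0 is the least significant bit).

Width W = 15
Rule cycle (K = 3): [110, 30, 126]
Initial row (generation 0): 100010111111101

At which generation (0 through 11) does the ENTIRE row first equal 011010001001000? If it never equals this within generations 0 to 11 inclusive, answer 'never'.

Gen 0: 100010111111101
Gen 1 (rule 110): 100111100000111
Gen 2 (rule 30): 111100010001100
Gen 3 (rule 126): 100110111011110
Gen 4 (rule 110): 101111101110010
Gen 5 (rule 30): 101000001001111
Gen 6 (rule 126): 111100011111001
Gen 7 (rule 110): 100100110001011
Gen 8 (rule 30): 111111101011010
Gen 9 (rule 126): 100000111111111
Gen 10 (rule 110): 100001100000001
Gen 11 (rule 30): 110011010000011

Answer: never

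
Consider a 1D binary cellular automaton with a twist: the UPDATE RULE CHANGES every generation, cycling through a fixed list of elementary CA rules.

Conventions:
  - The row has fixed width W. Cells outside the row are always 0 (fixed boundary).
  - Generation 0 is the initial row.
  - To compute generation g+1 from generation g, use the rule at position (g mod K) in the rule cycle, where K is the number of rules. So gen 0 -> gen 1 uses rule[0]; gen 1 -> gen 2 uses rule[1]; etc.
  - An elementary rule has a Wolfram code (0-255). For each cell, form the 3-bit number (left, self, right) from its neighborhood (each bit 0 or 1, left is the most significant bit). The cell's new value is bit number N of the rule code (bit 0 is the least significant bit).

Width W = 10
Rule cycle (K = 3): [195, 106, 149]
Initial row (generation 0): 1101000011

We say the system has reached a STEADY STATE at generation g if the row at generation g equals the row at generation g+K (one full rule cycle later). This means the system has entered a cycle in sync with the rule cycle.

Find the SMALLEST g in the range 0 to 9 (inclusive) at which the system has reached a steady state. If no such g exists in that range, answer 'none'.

Gen 0: 1101000011
Gen 1 (rule 195): 0100011101
Gen 2 (rule 106): 1000110110
Gen 3 (rule 149): 1110000001
Gen 4 (rule 195): 0110111110
Gen 5 (rule 106): 1111100010
Gen 6 (rule 149): 0111011011
Gen 7 (rule 195): 1011001001
Gen 8 (rule 106): 0111010010
Gen 9 (rule 149): 0010011011
Gen 10 (rule 195): 1100101001
Gen 11 (rule 106): 1101010010
Gen 12 (rule 149): 0001011011

Answer: none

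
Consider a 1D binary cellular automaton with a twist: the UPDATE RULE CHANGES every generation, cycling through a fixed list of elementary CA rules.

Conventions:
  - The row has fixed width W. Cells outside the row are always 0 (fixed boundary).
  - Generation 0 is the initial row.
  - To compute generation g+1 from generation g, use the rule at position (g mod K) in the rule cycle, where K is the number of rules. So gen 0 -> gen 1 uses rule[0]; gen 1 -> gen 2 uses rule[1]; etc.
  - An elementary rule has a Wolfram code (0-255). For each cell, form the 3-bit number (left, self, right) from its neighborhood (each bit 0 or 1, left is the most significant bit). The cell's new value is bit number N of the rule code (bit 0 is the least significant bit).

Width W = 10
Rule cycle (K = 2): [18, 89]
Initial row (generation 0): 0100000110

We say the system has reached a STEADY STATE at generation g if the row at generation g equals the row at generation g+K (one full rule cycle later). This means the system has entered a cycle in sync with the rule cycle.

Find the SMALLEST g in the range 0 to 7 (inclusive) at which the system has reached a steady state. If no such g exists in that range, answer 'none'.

Gen 0: 0100000110
Gen 1 (rule 18): 1010001001
Gen 2 (rule 89): 0001100100
Gen 3 (rule 18): 0010011010
Gen 4 (rule 89): 1001011001
Gen 5 (rule 18): 0110000110
Gen 6 (rule 89): 0111110111
Gen 7 (rule 18): 1000000000
Gen 8 (rule 89): 0111111111
Gen 9 (rule 18): 1000000000

Answer: 7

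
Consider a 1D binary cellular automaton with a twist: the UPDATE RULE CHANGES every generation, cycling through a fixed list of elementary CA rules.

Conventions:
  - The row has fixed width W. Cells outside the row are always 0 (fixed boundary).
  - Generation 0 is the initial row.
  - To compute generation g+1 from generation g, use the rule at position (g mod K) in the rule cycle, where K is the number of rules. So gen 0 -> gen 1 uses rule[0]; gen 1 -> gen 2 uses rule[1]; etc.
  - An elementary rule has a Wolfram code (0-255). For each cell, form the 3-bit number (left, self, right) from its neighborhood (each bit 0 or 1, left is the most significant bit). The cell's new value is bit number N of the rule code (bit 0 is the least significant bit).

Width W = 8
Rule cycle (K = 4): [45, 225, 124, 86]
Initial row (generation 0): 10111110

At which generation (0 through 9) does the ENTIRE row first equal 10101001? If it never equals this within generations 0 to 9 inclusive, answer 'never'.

Answer: 9

Derivation:
Gen 0: 10111110
Gen 1 (rule 45): 11100000
Gen 2 (rule 225): 01101111
Gen 3 (rule 124): 01111001
Gen 4 (rule 86): 10001111
Gen 5 (rule 45): 10101000
Gen 6 (rule 225): 01010011
Gen 7 (rule 124): 01111011
Gen 8 (rule 86): 10001001
Gen 9 (rule 45): 10101001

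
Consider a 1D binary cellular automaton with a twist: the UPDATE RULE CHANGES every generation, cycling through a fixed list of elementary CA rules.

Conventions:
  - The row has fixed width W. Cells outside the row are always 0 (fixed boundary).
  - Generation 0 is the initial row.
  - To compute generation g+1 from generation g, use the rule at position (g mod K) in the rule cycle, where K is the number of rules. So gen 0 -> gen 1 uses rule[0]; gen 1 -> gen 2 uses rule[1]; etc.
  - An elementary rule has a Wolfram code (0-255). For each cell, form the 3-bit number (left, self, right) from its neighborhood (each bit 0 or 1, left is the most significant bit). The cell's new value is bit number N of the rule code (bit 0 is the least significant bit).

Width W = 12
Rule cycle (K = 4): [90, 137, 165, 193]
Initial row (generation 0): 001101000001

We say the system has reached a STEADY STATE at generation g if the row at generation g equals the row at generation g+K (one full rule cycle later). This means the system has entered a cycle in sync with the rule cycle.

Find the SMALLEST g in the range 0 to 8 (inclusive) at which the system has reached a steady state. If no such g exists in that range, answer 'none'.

Gen 0: 001101000001
Gen 1 (rule 90): 011100100010
Gen 2 (rule 137): 011000001000
Gen 3 (rule 165): 000011101011
Gen 4 (rule 193): 111001100001
Gen 5 (rule 90): 101111110010
Gen 6 (rule 137): 001111100000
Gen 7 (rule 165): 100111001111
Gen 8 (rule 193): 000011000111
Gen 9 (rule 90): 000111101101
Gen 10 (rule 137): 110111001000
Gen 11 (rule 165): 001010001011
Gen 12 (rule 193): 100000100001

Answer: none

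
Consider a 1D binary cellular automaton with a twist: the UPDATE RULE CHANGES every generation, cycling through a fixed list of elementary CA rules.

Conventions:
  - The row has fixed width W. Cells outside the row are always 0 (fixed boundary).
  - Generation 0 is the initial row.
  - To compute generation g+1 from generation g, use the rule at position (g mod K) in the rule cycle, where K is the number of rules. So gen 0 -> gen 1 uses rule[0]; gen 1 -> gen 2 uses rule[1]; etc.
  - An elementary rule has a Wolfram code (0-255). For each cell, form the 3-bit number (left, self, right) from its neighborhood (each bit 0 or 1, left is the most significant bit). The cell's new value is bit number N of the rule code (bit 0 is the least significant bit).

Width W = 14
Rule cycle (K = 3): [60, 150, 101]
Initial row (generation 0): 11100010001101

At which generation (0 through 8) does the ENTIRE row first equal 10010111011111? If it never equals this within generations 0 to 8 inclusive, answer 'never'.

Gen 0: 11100010001101
Gen 1 (rule 60): 10010011001011
Gen 2 (rule 150): 11111100111000
Gen 3 (rule 101): 00000100001011
Gen 4 (rule 60): 00000110001110
Gen 5 (rule 150): 00001001010101
Gen 6 (rule 101): 11101001111111
Gen 7 (rule 60): 10011101000000
Gen 8 (rule 150): 11101001100000

Answer: never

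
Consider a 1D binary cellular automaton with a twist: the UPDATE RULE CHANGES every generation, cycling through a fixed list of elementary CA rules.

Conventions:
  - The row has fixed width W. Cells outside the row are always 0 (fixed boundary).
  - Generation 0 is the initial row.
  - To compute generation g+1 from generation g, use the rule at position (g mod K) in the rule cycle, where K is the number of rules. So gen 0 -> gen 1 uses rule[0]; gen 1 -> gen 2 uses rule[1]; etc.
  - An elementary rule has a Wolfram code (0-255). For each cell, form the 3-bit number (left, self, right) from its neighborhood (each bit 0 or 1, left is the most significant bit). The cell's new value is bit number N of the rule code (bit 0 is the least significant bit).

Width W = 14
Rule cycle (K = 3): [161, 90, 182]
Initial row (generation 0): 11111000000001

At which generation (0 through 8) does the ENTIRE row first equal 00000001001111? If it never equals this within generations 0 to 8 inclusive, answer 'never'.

Answer: 7

Derivation:
Gen 0: 11111000000001
Gen 1 (rule 161): 01110011111100
Gen 2 (rule 90): 11011110000110
Gen 3 (rule 182): 00101101001001
Gen 4 (rule 161): 10010010000000
Gen 5 (rule 90): 01101101000000
Gen 6 (rule 182): 10010011100000
Gen 7 (rule 161): 00000001001111
Gen 8 (rule 90): 00000010111001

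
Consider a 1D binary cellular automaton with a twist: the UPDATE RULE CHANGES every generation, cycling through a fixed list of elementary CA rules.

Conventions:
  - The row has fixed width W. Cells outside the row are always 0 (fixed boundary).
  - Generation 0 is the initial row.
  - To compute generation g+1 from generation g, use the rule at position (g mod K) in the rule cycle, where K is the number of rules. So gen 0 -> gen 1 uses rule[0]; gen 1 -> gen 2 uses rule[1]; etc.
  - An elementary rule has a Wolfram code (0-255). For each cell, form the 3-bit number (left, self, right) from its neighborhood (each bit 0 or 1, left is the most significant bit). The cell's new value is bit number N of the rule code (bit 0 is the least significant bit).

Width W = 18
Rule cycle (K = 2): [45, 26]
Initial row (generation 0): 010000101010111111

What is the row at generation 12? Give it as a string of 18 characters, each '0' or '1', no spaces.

Answer: 100001100100110010

Derivation:
Gen 0: 010000101010111111
Gen 1 (rule 45): 010110111111100000
Gen 2 (rule 26): 100100100000010000
Gen 3 (rule 45): 100100101111010111
Gen 4 (rule 26): 011011001000000100
Gen 5 (rule 45): 010110001011110101
Gen 6 (rule 26): 100101010010000000
Gen 7 (rule 45): 100111110010111111
Gen 8 (rule 26): 011100001100100000
Gen 9 (rule 45): 010001101000101111
Gen 10 (rule 26): 101011000101001000
Gen 11 (rule 45): 111110010111001011
Gen 12 (rule 26): 100001100100110010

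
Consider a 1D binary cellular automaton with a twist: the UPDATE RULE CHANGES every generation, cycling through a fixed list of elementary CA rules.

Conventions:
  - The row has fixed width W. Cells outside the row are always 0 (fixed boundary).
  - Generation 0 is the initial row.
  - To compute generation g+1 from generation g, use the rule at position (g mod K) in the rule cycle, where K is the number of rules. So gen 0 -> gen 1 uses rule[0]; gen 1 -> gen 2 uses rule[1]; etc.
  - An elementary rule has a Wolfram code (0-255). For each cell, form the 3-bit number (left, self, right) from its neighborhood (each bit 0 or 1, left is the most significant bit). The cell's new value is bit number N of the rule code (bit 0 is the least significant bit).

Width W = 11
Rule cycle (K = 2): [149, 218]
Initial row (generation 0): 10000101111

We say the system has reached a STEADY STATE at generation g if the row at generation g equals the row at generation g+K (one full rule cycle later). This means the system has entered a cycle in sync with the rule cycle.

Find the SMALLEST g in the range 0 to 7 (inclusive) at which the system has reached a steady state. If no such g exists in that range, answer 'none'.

Answer: none

Derivation:
Gen 0: 10000101111
Gen 1 (rule 149): 11110100110
Gen 2 (rule 218): 11110011111
Gen 3 (rule 149): 01101001110
Gen 4 (rule 218): 11100111111
Gen 5 (rule 149): 01010011110
Gen 6 (rule 218): 10001111111
Gen 7 (rule 149): 11100111110
Gen 8 (rule 218): 11111111111
Gen 9 (rule 149): 01111111110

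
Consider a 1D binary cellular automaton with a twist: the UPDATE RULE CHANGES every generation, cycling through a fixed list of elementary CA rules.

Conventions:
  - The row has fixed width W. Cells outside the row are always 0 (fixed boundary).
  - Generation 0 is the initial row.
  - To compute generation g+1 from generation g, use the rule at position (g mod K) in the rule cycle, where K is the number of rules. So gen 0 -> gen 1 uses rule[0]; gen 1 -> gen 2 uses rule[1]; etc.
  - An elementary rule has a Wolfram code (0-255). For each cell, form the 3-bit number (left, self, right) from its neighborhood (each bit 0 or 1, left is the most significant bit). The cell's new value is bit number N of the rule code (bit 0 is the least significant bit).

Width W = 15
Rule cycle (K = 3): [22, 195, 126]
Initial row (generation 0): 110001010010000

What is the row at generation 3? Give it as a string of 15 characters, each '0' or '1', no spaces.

Answer: 111011111001111

Derivation:
Gen 0: 110001010010000
Gen 1 (rule 22): 001011011111000
Gen 2 (rule 195): 110001001111011
Gen 3 (rule 126): 111011111001111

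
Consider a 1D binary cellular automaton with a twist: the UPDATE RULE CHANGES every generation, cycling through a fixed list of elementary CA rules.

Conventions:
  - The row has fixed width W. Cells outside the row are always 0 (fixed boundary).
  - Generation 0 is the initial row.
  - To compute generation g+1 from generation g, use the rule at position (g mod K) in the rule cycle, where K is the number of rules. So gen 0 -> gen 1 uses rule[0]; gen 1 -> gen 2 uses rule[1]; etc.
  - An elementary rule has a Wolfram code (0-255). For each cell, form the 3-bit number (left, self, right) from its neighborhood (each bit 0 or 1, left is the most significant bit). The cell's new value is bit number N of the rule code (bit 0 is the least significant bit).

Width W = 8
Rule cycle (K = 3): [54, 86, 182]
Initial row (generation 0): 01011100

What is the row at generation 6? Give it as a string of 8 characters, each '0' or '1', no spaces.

Gen 0: 01011100
Gen 1 (rule 54): 11100010
Gen 2 (rule 86): 00110111
Gen 3 (rule 182): 01001010
Gen 4 (rule 54): 11111111
Gen 5 (rule 86): 00000001
Gen 6 (rule 182): 00000011

Answer: 00000011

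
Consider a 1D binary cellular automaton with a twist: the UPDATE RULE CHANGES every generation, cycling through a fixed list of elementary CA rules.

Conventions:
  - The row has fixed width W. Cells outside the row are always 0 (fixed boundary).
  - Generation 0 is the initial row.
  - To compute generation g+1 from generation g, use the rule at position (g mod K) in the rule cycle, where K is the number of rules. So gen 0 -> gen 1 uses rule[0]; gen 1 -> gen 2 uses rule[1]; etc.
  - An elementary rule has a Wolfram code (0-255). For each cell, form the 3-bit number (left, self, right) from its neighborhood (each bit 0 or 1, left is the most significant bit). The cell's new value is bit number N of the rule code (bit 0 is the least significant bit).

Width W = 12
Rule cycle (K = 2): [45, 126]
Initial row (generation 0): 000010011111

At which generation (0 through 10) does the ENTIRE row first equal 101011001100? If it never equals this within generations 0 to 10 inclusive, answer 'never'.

Gen 0: 000010011111
Gen 1 (rule 45): 111010010000
Gen 2 (rule 126): 101111111000
Gen 3 (rule 45): 111000000011
Gen 4 (rule 126): 101100000111
Gen 5 (rule 45): 111001110100
Gen 6 (rule 126): 101111011110
Gen 7 (rule 45): 111000110000
Gen 8 (rule 126): 101101111000
Gen 9 (rule 45): 111011000011
Gen 10 (rule 126): 101111100111

Answer: never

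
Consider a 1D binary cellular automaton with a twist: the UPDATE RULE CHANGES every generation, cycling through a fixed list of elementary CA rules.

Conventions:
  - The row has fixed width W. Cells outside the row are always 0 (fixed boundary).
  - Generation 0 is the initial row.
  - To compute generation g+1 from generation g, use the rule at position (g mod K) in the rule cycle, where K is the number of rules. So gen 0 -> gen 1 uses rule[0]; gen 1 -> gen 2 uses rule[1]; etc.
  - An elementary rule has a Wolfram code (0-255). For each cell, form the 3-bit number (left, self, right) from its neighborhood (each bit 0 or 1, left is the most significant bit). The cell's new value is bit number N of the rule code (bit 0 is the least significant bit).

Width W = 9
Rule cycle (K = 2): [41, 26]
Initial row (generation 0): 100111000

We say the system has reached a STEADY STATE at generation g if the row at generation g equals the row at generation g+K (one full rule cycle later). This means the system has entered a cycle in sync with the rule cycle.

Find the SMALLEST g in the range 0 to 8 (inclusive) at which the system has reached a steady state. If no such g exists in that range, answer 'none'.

Answer: 5

Derivation:
Gen 0: 100111000
Gen 1 (rule 41): 000100011
Gen 2 (rule 26): 001010110
Gen 3 (rule 41): 100101100
Gen 4 (rule 26): 011001010
Gen 5 (rule 41): 010000100
Gen 6 (rule 26): 101001010
Gen 7 (rule 41): 010000100
Gen 8 (rule 26): 101001010
Gen 9 (rule 41): 010000100
Gen 10 (rule 26): 101001010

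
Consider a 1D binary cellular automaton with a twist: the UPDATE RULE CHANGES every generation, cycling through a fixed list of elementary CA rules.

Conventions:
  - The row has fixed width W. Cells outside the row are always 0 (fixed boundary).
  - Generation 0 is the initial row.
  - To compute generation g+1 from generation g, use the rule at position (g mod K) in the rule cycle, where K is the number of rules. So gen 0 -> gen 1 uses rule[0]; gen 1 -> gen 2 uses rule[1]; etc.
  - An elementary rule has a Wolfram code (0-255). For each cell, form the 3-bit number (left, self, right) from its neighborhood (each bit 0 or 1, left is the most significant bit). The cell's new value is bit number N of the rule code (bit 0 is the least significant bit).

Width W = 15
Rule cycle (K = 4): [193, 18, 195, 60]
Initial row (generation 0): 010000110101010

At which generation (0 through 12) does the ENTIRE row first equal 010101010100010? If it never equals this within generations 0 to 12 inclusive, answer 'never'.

Gen 0: 010000110101010
Gen 1 (rule 193): 000110010000000
Gen 2 (rule 18): 001001101000000
Gen 3 (rule 195): 110010100011111
Gen 4 (rule 60): 101011110010000
Gen 5 (rule 193): 000001110000111
Gen 6 (rule 18): 000010001001000
Gen 7 (rule 195): 111100110010011
Gen 8 (rule 60): 100010101011010
Gen 9 (rule 193): 001000000001000
Gen 10 (rule 18): 010100000010100
Gen 11 (rule 195): 100001111100001
Gen 12 (rule 60): 110001000010001

Answer: never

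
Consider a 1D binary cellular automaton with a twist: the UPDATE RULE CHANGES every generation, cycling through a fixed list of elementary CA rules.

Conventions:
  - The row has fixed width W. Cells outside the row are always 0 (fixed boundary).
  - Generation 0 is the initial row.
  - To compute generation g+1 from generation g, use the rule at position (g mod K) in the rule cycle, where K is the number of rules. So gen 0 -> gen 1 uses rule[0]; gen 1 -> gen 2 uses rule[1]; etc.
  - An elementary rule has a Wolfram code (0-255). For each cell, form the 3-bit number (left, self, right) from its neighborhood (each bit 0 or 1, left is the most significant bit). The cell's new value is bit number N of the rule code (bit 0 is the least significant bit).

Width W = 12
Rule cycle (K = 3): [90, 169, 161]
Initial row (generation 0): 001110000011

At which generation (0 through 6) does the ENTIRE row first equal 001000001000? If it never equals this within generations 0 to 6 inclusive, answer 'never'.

Answer: 3

Derivation:
Gen 0: 001110000011
Gen 1 (rule 90): 011011000111
Gen 2 (rule 169): 010110010110
Gen 3 (rule 161): 001000001000
Gen 4 (rule 90): 010100010100
Gen 5 (rule 169): 001001001001
Gen 6 (rule 161): 100000000000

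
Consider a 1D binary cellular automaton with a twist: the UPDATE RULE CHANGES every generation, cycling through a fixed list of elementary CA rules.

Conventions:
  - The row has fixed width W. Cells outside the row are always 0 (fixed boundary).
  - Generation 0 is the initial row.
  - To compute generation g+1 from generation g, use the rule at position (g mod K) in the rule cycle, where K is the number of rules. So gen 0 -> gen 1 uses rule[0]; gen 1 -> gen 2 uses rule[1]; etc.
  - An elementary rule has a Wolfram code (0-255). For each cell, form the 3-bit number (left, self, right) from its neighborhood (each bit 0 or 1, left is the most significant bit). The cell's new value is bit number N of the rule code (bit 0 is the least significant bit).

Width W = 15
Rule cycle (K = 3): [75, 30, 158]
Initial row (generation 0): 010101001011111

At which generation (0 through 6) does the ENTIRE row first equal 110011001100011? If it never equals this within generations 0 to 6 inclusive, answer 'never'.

Answer: never

Derivation:
Gen 0: 010101001011111
Gen 1 (rule 75): 100000010010001
Gen 2 (rule 30): 110000111111011
Gen 3 (rule 158): 101001111110010
Gen 4 (rule 75): 000011000010100
Gen 5 (rule 30): 000110100110110
Gen 6 (rule 158): 001100111100101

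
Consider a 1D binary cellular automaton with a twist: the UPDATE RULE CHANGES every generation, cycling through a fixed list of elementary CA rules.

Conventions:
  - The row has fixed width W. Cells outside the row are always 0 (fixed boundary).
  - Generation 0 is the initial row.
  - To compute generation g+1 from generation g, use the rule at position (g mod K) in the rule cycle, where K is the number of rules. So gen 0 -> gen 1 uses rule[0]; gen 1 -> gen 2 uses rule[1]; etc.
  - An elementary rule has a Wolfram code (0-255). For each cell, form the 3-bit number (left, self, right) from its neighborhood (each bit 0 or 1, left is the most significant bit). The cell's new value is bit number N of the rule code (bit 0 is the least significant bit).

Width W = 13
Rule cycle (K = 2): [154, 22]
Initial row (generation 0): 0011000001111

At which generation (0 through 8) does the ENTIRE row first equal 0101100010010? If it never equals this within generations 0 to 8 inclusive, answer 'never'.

Gen 0: 0011000001111
Gen 1 (rule 154): 0110100011110
Gen 2 (rule 22): 1000110100001
Gen 3 (rule 154): 0101100010010
Gen 4 (rule 22): 1100010111111
Gen 5 (rule 154): 1010100111110
Gen 6 (rule 22): 1010111000001
Gen 7 (rule 154): 0000110100010
Gen 8 (rule 22): 0001000110111

Answer: 3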